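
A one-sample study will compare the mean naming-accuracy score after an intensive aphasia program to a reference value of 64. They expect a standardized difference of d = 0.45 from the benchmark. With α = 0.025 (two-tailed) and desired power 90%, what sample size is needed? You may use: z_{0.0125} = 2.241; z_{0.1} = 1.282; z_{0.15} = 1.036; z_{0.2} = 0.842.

For a one-sample test: n = ((z_{α/2} + z_β) / d)².
z_{α/2} + z_β = 2.241 + 1.282 = 3.523.
n = (3.523 / 0.45)² = 7.829² = 61.29.
Round up.

n = 62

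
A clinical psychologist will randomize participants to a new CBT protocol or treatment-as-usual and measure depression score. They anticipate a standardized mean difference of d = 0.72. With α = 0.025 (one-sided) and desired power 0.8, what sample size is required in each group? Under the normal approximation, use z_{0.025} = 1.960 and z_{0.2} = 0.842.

n = 31 per group

For two independent groups with equal n: n = 2·((z_{α} + z_β) / d)².
z_{α} + z_β = 1.960 + 0.842 = 2.802.
n = 2 × (2.802 / 0.72)² = 2 × 3.892² = 2 × 15.15 = 30.3.
Round up to the next whole participant.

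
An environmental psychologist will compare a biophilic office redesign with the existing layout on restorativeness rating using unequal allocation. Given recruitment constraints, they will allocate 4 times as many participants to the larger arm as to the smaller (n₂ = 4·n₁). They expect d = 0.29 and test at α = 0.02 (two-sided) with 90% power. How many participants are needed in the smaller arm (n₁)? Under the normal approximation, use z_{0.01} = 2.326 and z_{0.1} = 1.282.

n₁ = 194

With allocation ratio k = n₂/n₁ = 4, Var(x̄₁−x̄₂) = σ²(1/n₁ + 1/(k·n₁)) = σ²·(k+1)/(k·n₁).
So n₁ = (1 + 1/k)·((z_{α/2} + z_β)/d)² = 1.250 × (3.608/0.29)².
n₁ = 1.250 × 154.79 = 193.5.
Round up: n₁ = 194, giving n₂ = 4 × 194 = 776.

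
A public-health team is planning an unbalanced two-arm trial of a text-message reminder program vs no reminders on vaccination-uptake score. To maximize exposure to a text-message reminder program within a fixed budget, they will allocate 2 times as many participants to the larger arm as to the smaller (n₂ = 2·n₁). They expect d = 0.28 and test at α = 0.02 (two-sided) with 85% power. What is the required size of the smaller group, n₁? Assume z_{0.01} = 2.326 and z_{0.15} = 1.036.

With allocation ratio k = n₂/n₁ = 2, Var(x̄₁−x̄₂) = σ²(1/n₁ + 1/(k·n₁)) = σ²·(k+1)/(k·n₁).
So n₁ = (1 + 1/k)·((z_{α/2} + z_β)/d)² = 1.500 × (3.362/0.28)².
n₁ = 1.500 × 144.17 = 216.3.
Round up: n₁ = 217, giving n₂ = 2 × 217 = 434.

n₁ = 217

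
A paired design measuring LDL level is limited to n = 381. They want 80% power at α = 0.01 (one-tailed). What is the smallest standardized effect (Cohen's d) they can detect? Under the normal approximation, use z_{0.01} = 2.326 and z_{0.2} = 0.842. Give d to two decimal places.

For a single sample (or paired design) of n = 381: d_min = (z_{α} + z_β)/√n.
z-sum = 2.326 + 0.842 = 3.168.
d_min = 3.168 / √381 = 3.168 / 19.519 = 0.162.

d_min ≈ 0.16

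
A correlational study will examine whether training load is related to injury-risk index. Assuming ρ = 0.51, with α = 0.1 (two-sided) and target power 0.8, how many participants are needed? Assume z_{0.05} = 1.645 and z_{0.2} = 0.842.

n = 23

Fisher's z: C = ½·ln((1+r)/(1−r)) = ½·ln(3.0816) = 0.5627.
n = ((z_{α/2} + z_β)/C)² + 3.
(1.645 + 0.842) / 0.5627 = 2.487 / 0.5627 = 4.420.
n = 4.420² + 3 = 19.53 + 3 = 22.5.
Round up.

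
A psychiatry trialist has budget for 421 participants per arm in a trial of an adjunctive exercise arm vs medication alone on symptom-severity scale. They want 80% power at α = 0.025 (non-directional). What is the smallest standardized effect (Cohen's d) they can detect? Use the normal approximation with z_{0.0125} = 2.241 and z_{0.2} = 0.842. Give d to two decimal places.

For two independent groups of n = 421 each: d_min = (z_{α/2} + z_β)·√(2/n).
z-sum = 2.241 + 0.842 = 3.083.
d_min = 3.083 × √(2/421) = 3.083 × 0.0689 = 0.212.

d_min ≈ 0.21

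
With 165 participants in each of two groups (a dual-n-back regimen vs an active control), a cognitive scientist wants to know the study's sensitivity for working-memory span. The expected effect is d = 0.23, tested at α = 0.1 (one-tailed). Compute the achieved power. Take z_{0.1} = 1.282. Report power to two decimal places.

For two equal groups, power = Φ(d·√(n/2) − z_{α}).
d·√(n/2) = 0.23 × √(165/2) = 0.23 × 9.083 = 2.089.
z_β = 2.089 − 1.282 = 0.807.
Power = Φ(0.807) = 0.790.

power ≈ 0.79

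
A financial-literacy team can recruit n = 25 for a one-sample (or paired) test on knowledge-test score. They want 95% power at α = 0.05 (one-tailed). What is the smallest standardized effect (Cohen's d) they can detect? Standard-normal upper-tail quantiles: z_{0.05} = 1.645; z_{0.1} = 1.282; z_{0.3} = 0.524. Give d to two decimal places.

For a single sample (or paired design) of n = 25: d_min = (z_{α} + z_β)/√n.
z-sum = 1.645 + 1.645 = 3.290.
d_min = 3.290 / √25 = 3.290 / 5.000 = 0.658.

d_min ≈ 0.66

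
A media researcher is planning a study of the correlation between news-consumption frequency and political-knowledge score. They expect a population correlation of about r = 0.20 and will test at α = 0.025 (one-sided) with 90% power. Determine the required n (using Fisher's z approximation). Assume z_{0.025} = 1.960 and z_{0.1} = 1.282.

n = 259

Fisher's z: C = ½·ln((1+r)/(1−r)) = ½·ln(1.5000) = 0.2027.
n = ((z_{α} + z_β)/C)² + 3.
(1.960 + 1.282) / 0.2027 = 3.242 / 0.2027 = 15.994.
n = 15.994² + 3 = 255.81 + 3 = 258.8.
Round up.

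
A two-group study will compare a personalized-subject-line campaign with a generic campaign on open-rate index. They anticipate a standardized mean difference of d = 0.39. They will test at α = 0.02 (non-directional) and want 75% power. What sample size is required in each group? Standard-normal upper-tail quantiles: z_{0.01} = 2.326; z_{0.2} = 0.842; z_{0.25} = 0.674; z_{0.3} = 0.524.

n = 119 per group

For two independent groups with equal n: n = 2·((z_{α/2} + z_β) / d)².
z_{α/2} + z_β = 2.326 + 0.674 = 3.000.
n = 2 × (3.000 / 0.39)² = 2 × 7.692² = 2 × 59.17 = 118.3.
Round up to the next whole participant.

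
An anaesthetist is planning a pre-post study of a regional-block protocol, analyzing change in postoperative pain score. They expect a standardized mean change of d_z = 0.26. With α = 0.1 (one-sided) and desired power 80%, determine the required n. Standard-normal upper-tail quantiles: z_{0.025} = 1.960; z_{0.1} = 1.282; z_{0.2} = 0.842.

For a paired (one-sample on differences) test: n = ((z_{α} + z_β) / d)².
z_{α} + z_β = 1.282 + 0.842 = 2.124.
n = (2.124 / 0.26)² = 8.169² = 66.74.
Round up.

n = 67 pairs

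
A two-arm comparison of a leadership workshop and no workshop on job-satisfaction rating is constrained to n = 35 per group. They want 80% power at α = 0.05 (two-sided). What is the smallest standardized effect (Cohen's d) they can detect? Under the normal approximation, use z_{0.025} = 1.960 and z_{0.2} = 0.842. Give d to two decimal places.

For two independent groups of n = 35 each: d_min = (z_{α/2} + z_β)·√(2/n).
z-sum = 1.960 + 0.842 = 2.802.
d_min = 2.802 × √(2/35) = 2.802 × 0.2390 = 0.670.

d_min ≈ 0.67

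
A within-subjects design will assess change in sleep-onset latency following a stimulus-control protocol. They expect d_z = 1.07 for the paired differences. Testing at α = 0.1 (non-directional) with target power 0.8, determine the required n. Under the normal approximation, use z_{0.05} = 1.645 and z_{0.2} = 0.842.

For a paired (one-sample on differences) test: n = ((z_{α/2} + z_β) / d)².
z_{α/2} + z_β = 1.645 + 0.842 = 2.487.
n = (2.487 / 1.07)² = 2.324² = 5.40.
Round up.

n = 6 pairs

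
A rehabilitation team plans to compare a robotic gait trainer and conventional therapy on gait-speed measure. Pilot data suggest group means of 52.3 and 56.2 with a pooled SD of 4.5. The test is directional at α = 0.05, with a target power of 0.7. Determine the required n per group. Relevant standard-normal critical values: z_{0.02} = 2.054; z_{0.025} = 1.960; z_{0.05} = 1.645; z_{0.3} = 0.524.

n = 13 per group

Cohen's d = |M₁ − M₂| / SD_pooled = |52.3 − 56.2| / 4.5 = 3.9 / 4.5 = 0.867.
For two independent groups with equal n: n = 2·((z_{α} + z_β) / d)².
z_{α} + z_β = 1.645 + 0.524 = 2.169.
n = 2 × (2.169 / 0.867)² = 2 × 2.502² = 2 × 6.26 = 12.5.
Round up to the next whole participant.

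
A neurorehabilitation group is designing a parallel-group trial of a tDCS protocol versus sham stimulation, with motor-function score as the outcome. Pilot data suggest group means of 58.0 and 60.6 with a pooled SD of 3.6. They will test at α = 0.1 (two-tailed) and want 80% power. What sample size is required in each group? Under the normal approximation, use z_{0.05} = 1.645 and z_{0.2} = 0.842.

Cohen's d = |M₁ − M₂| / SD_pooled = |58.0 − 60.6| / 3.6 = 2.6 / 3.6 = 0.722.
For two independent groups with equal n: n = 2·((z_{α/2} + z_β) / d)².
z_{α/2} + z_β = 1.645 + 0.842 = 2.487.
n = 2 × (2.487 / 0.722)² = 2 × 3.445² = 2 × 11.87 = 23.7.
Round up to the next whole participant.

n = 24 per group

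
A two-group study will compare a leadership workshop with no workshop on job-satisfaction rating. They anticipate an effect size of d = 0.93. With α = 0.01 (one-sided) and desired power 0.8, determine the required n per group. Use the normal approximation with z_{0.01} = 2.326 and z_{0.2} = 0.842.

n = 24 per group

For two independent groups with equal n: n = 2·((z_{α} + z_β) / d)².
z_{α} + z_β = 2.326 + 0.842 = 3.168.
n = 2 × (3.168 / 0.93)² = 2 × 3.406² = 2 × 11.60 = 23.2.
Round up to the next whole participant.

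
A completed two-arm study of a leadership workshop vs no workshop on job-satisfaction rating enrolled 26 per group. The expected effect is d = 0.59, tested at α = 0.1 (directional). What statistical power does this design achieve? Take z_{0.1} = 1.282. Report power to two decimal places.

power ≈ 0.80

For two equal groups, power = Φ(d·√(n/2) − z_{α}).
d·√(n/2) = 0.59 × √(26/2) = 0.59 × 3.606 = 2.127.
z_β = 2.127 − 1.282 = 0.845.
Power = Φ(0.845) = 0.801.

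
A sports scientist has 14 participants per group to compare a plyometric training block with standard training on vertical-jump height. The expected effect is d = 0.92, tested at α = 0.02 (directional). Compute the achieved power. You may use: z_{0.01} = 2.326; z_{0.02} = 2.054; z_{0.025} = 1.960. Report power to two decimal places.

For two equal groups, power = Φ(d·√(n/2) − z_{α}).
d·√(n/2) = 0.92 × √(14/2) = 0.92 × 2.646 = 2.434.
z_β = 2.434 − 2.054 = 0.380.
Power = Φ(0.380) = 0.648.

power ≈ 0.65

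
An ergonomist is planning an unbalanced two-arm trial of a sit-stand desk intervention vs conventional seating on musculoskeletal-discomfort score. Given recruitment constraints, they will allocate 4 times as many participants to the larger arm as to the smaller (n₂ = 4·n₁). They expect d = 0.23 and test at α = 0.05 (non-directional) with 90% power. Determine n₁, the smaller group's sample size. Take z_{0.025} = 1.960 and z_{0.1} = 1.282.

With allocation ratio k = n₂/n₁ = 4, Var(x̄₁−x̄₂) = σ²(1/n₁ + 1/(k·n₁)) = σ²·(k+1)/(k·n₁).
So n₁ = (1 + 1/k)·((z_{α/2} + z_β)/d)² = 1.250 × (3.242/0.23)².
n₁ = 1.250 × 198.69 = 248.4.
Round up: n₁ = 249, giving n₂ = 4 × 249 = 996.

n₁ = 249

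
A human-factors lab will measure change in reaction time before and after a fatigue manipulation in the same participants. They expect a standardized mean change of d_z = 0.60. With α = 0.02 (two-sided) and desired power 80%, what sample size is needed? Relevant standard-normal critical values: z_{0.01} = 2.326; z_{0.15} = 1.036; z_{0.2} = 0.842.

For a paired (one-sample on differences) test: n = ((z_{α/2} + z_β) / d)².
z_{α/2} + z_β = 2.326 + 0.842 = 3.168.
n = (3.168 / 0.60)² = 5.280² = 27.88.
Round up.

n = 28 pairs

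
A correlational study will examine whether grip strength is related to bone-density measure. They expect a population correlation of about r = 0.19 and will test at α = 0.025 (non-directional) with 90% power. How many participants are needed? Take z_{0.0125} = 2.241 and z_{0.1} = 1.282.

n = 339

Fisher's z: C = ½·ln((1+r)/(1−r)) = ½·ln(1.4691) = 0.1923.
n = ((z_{α/2} + z_β)/C)² + 3.
(2.241 + 1.282) / 0.1923 = 3.523 / 0.1923 = 18.320.
n = 18.320² + 3 = 335.63 + 3 = 338.6.
Round up.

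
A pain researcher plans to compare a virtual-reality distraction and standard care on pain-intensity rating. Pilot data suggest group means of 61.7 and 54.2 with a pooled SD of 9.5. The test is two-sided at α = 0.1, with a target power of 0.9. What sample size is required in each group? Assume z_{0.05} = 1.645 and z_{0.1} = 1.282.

n = 28 per group

Cohen's d = |M₁ − M₂| / SD_pooled = |61.7 − 54.2| / 9.5 = 7.5 / 9.5 = 0.789.
For two independent groups with equal n: n = 2·((z_{α/2} + z_β) / d)².
z_{α/2} + z_β = 1.645 + 1.282 = 2.927.
n = 2 × (2.927 / 0.789)² = 2 × 3.710² = 2 × 13.76 = 27.5.
Round up to the next whole participant.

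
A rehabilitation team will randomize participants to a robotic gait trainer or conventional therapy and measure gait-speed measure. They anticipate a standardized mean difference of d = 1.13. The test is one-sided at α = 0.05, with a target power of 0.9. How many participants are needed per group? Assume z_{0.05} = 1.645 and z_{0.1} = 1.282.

n = 14 per group

For two independent groups with equal n: n = 2·((z_{α} + z_β) / d)².
z_{α} + z_β = 1.645 + 1.282 = 2.927.
n = 2 × (2.927 / 1.13)² = 2 × 2.590² = 2 × 6.71 = 13.4.
Round up to the next whole participant.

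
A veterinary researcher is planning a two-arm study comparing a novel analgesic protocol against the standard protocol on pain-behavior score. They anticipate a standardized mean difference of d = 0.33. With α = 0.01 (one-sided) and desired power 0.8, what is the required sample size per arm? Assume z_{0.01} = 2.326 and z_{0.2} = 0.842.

For two independent groups with equal n: n = 2·((z_{α} + z_β) / d)².
z_{α} + z_β = 2.326 + 0.842 = 3.168.
n = 2 × (3.168 / 0.33)² = 2 × 9.600² = 2 × 92.16 = 184.3.
Round up to the next whole participant.

n = 185 per group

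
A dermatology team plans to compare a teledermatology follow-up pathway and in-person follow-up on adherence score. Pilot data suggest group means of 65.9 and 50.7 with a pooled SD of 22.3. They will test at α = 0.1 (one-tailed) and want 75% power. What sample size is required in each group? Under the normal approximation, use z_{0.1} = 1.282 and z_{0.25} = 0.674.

Cohen's d = |M₁ − M₂| / SD_pooled = |65.9 − 50.7| / 22.3 = 15.2 / 22.3 = 0.682.
For two independent groups with equal n: n = 2·((z_{α} + z_β) / d)².
z_{α} + z_β = 1.282 + 0.674 = 1.956.
n = 2 × (1.956 / 0.682)² = 2 × 2.868² = 2 × 8.23 = 16.5.
Round up to the next whole participant.

n = 17 per group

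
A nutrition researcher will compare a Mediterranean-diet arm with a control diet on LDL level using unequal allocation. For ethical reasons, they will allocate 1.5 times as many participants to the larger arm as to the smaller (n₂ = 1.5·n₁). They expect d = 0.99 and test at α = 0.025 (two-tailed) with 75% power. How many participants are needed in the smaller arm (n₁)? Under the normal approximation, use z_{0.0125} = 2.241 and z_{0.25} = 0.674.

With allocation ratio k = n₂/n₁ = 1.5, Var(x̄₁−x̄₂) = σ²(1/n₁ + 1/(k·n₁)) = σ²·(k+1)/(k·n₁).
So n₁ = (1 + 1/k)·((z_{α/2} + z_β)/d)² = 1.667 × (2.915/0.99)².
n₁ = 1.667 × 8.67 = 14.4.
Round up: n₁ = 15, giving n₂ = ⌈1.5 × 15⌉ = ⌈22.5⌉ = 23.

n₁ = 15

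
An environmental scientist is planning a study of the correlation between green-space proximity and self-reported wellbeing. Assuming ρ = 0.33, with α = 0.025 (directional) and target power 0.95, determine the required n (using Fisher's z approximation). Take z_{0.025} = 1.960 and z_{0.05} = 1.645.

n = 114

Fisher's z: C = ½·ln((1+r)/(1−r)) = ½·ln(1.9851) = 0.3428.
n = ((z_{α} + z_β)/C)² + 3.
(1.960 + 1.645) / 0.3428 = 3.605 / 0.3428 = 10.516.
n = 10.516² + 3 = 110.59 + 3 = 113.6.
Round up.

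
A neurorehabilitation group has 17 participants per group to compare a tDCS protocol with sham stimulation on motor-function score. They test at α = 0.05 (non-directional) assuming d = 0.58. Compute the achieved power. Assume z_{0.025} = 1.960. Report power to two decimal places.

power ≈ 0.39

For two equal groups, power = Φ(d·√(n/2) − z_{α/2}).
d·√(n/2) = 0.58 × √(17/2) = 0.58 × 2.915 = 1.691.
z_β = 1.691 − 1.960 = -0.269.
Power = Φ(-0.269) = 0.394.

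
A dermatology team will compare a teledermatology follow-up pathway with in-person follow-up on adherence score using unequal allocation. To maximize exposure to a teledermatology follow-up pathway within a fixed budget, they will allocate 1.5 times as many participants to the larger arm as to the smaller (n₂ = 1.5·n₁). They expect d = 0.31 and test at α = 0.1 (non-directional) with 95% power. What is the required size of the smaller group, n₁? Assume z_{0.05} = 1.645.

n₁ = 188

With allocation ratio k = n₂/n₁ = 1.5, Var(x̄₁−x̄₂) = σ²(1/n₁ + 1/(k·n₁)) = σ²·(k+1)/(k·n₁).
So n₁ = (1 + 1/k)·((z_{α/2} + z_β)/d)² = 1.667 × (3.290/0.31)².
n₁ = 1.667 × 112.63 = 187.7.
Round up: n₁ = 188, giving n₂ = 1.5 × 188 = 282.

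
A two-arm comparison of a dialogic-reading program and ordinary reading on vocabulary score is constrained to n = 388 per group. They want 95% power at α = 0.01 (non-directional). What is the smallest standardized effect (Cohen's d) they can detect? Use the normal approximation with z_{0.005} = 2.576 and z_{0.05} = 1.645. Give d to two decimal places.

d_min ≈ 0.30

For two independent groups of n = 388 each: d_min = (z_{α/2} + z_β)·√(2/n).
z-sum = 2.576 + 1.645 = 4.221.
d_min = 4.221 × √(2/388) = 4.221 × 0.0718 = 0.303.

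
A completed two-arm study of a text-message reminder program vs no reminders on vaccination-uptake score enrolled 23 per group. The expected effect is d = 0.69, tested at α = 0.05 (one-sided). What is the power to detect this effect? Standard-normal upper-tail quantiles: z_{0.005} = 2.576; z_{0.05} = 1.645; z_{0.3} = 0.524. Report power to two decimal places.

power ≈ 0.76

For two equal groups, power = Φ(d·√(n/2) − z_{α}).
d·√(n/2) = 0.69 × √(23/2) = 0.69 × 3.391 = 2.340.
z_β = 2.340 − 1.645 = 0.695.
Power = Φ(0.695) = 0.756.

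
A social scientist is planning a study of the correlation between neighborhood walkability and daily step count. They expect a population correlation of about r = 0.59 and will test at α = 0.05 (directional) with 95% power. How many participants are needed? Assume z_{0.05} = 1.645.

Fisher's z: C = ½·ln((1+r)/(1−r)) = ½·ln(3.8780) = 0.6777.
n = ((z_{α} + z_β)/C)² + 3.
(1.645 + 1.645) / 0.6777 = 3.290 / 0.6777 = 4.855.
n = 4.855² + 3 = 23.57 + 3 = 26.6.
Round up.

n = 27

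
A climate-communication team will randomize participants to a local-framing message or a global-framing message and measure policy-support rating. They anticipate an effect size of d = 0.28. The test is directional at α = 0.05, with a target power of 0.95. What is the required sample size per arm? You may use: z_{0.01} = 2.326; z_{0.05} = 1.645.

For two independent groups with equal n: n = 2·((z_{α} + z_β) / d)².
z_{α} + z_β = 1.645 + 1.645 = 3.290.
n = 2 × (3.290 / 0.28)² = 2 × 11.750² = 2 × 138.06 = 276.1.
Round up to the next whole participant.

n = 277 per group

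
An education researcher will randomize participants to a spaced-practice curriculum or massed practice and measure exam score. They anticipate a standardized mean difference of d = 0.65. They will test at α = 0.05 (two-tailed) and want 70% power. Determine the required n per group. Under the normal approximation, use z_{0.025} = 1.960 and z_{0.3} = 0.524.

n = 30 per group

For two independent groups with equal n: n = 2·((z_{α/2} + z_β) / d)².
z_{α/2} + z_β = 1.960 + 0.524 = 2.484.
n = 2 × (2.484 / 0.65)² = 2 × 3.822² = 2 × 14.60 = 29.2.
Round up to the next whole participant.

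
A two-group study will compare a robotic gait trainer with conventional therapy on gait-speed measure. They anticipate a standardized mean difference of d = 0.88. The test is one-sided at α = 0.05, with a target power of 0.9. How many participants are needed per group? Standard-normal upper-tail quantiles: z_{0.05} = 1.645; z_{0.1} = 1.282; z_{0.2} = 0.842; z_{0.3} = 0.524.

For two independent groups with equal n: n = 2·((z_{α} + z_β) / d)².
z_{α} + z_β = 1.645 + 1.282 = 2.927.
n = 2 × (2.927 / 0.88)² = 2 × 3.326² = 2 × 11.06 = 22.1.
Round up to the next whole participant.

n = 23 per group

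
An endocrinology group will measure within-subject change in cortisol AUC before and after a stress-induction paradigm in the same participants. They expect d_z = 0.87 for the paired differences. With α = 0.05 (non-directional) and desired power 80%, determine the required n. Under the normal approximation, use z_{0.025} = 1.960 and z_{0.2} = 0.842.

For a paired (one-sample on differences) test: n = ((z_{α/2} + z_β) / d)².
z_{α/2} + z_β = 1.960 + 0.842 = 2.802.
n = (2.802 / 0.87)² = 3.221² = 10.37.
Round up.

n = 11 pairs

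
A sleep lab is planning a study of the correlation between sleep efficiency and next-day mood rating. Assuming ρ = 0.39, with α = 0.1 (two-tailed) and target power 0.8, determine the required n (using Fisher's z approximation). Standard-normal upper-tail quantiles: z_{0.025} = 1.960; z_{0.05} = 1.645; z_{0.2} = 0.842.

Fisher's z: C = ½·ln((1+r)/(1−r)) = ½·ln(2.2787) = 0.4118.
n = ((z_{α/2} + z_β)/C)² + 3.
(1.645 + 0.842) / 0.4118 = 2.487 / 0.4118 = 6.039.
n = 6.039² + 3 = 36.47 + 3 = 39.5.
Round up.

n = 40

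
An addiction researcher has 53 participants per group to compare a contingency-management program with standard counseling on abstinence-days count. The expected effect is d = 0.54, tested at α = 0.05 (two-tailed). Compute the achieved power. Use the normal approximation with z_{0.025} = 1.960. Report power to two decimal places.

For two equal groups, power = Φ(d·√(n/2) − z_{α/2}).
d·√(n/2) = 0.54 × √(53/2) = 0.54 × 5.148 = 2.780.
z_β = 2.780 − 1.960 = 0.820.
Power = Φ(0.820) = 0.794.

power ≈ 0.79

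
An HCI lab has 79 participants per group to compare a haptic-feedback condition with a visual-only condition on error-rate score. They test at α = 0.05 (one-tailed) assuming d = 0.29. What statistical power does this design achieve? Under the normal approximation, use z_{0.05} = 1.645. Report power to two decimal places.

power ≈ 0.57

For two equal groups, power = Φ(d·√(n/2) − z_{α}).
d·√(n/2) = 0.29 × √(79/2) = 0.29 × 6.285 = 1.823.
z_β = 1.823 − 1.645 = 0.178.
Power = Φ(0.178) = 0.570.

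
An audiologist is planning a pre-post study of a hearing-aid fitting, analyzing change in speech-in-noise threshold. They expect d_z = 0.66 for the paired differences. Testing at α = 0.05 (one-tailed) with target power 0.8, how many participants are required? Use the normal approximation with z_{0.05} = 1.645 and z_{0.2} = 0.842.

n = 15 pairs

For a paired (one-sample on differences) test: n = ((z_{α} + z_β) / d)².
z_{α} + z_β = 1.645 + 0.842 = 2.487.
n = (2.487 / 0.66)² = 3.768² = 14.20.
Round up.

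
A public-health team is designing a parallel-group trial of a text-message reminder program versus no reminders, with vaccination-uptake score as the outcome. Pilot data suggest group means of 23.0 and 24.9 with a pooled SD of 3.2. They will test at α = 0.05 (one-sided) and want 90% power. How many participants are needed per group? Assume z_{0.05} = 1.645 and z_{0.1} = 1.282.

n = 49 per group

Cohen's d = |M₁ − M₂| / SD_pooled = |23.0 − 24.9| / 3.2 = 1.9 / 3.2 = 0.594.
For two independent groups with equal n: n = 2·((z_{α} + z_β) / d)².
z_{α} + z_β = 1.645 + 1.282 = 2.927.
n = 2 × (2.927 / 0.594)² = 2 × 4.928² = 2 × 24.28 = 48.6.
Round up to the next whole participant.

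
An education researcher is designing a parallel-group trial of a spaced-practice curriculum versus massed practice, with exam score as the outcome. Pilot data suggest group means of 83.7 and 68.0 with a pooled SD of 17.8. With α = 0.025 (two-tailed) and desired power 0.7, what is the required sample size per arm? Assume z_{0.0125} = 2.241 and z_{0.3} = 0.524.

Cohen's d = |M₁ − M₂| / SD_pooled = |83.7 − 68.0| / 17.8 = 15.7 / 17.8 = 0.882.
For two independent groups with equal n: n = 2·((z_{α/2} + z_β) / d)².
z_{α/2} + z_β = 2.241 + 0.524 = 2.765.
n = 2 × (2.765 / 0.882)² = 2 × 3.135² = 2 × 9.83 = 19.7.
Round up to the next whole participant.

n = 20 per group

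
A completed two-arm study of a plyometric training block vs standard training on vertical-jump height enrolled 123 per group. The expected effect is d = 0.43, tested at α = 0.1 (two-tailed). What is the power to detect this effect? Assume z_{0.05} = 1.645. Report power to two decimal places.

power ≈ 0.96

For two equal groups, power = Φ(d·√(n/2) − z_{α/2}).
d·√(n/2) = 0.43 × √(123/2) = 0.43 × 7.842 = 3.372.
z_β = 3.372 − 1.645 = 1.727.
Power = Φ(1.727) = 0.958.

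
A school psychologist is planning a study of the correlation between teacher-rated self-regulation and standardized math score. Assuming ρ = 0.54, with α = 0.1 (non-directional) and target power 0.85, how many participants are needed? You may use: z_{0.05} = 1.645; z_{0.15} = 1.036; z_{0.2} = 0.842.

Fisher's z: C = ½·ln((1+r)/(1−r)) = ½·ln(3.3478) = 0.6042.
n = ((z_{α/2} + z_β)/C)² + 3.
(1.645 + 1.036) / 0.6042 = 2.681 / 0.6042 = 4.437.
n = 4.437² + 3 = 19.69 + 3 = 22.7.
Round up.

n = 23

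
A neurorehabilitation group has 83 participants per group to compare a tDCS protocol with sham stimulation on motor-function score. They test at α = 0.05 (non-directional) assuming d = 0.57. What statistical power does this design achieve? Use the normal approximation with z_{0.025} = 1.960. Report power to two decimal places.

For two equal groups, power = Φ(d·√(n/2) − z_{α/2}).
d·√(n/2) = 0.57 × √(83/2) = 0.57 × 6.442 = 3.672.
z_β = 3.672 − 1.960 = 1.712.
Power = Φ(1.712) = 0.957.

power ≈ 0.96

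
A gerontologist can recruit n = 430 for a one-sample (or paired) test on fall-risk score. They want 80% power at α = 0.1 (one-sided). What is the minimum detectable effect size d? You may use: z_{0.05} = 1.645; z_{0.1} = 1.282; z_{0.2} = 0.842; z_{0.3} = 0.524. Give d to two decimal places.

For a single sample (or paired design) of n = 430: d_min = (z_{α} + z_β)/√n.
z-sum = 1.282 + 0.842 = 2.124.
d_min = 2.124 / √430 = 2.124 / 20.736 = 0.102.

d_min ≈ 0.10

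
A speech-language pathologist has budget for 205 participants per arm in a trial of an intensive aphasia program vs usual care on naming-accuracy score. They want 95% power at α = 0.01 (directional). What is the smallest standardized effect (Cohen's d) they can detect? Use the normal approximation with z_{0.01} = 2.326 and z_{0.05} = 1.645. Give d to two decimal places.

d_min ≈ 0.39

For two independent groups of n = 205 each: d_min = (z_{α} + z_β)·√(2/n).
z-sum = 2.326 + 1.645 = 3.971.
d_min = 3.971 × √(2/205) = 3.971 × 0.0988 = 0.392.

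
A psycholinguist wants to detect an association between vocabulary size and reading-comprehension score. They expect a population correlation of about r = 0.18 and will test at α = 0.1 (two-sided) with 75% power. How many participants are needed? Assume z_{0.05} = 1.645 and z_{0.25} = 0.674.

n = 166

Fisher's z: C = ½·ln((1+r)/(1−r)) = ½·ln(1.4390) = 0.1820.
n = ((z_{α/2} + z_β)/C)² + 3.
(1.645 + 0.674) / 0.1820 = 2.319 / 0.1820 = 12.742.
n = 12.742² + 3 = 162.35 + 3 = 165.4.
Round up.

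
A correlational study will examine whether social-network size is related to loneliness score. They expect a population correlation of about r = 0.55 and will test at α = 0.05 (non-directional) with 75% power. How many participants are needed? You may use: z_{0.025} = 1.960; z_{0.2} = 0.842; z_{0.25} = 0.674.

n = 22

Fisher's z: C = ½·ln((1+r)/(1−r)) = ½·ln(3.4444) = 0.6184.
n = ((z_{α/2} + z_β)/C)² + 3.
(1.960 + 0.674) / 0.6184 = 2.634 / 0.6184 = 4.259.
n = 4.259² + 3 = 18.14 + 3 = 21.1.
Round up.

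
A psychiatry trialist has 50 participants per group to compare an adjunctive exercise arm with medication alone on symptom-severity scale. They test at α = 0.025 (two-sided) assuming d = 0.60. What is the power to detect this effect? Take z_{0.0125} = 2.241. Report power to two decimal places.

power ≈ 0.78

For two equal groups, power = Φ(d·√(n/2) − z_{α/2}).
d·√(n/2) = 0.60 × √(50/2) = 0.60 × 5.000 = 3.000.
z_β = 3.000 − 2.241 = 0.759.
Power = Φ(0.759) = 0.776.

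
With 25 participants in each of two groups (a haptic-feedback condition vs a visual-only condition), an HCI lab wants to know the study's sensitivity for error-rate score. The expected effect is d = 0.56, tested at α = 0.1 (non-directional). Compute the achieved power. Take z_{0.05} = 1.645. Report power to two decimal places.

For two equal groups, power = Φ(d·√(n/2) − z_{α/2}).
d·√(n/2) = 0.56 × √(25/2) = 0.56 × 3.536 = 1.980.
z_β = 1.980 − 1.645 = 0.335.
Power = Φ(0.335) = 0.631.

power ≈ 0.63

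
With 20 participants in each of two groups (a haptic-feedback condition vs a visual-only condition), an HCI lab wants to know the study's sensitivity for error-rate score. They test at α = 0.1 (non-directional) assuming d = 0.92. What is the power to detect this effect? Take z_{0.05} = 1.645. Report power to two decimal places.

power ≈ 0.90

For two equal groups, power = Φ(d·√(n/2) − z_{α/2}).
d·√(n/2) = 0.92 × √(20/2) = 0.92 × 3.162 = 2.909.
z_β = 2.909 − 1.645 = 1.264.
Power = Φ(1.264) = 0.897.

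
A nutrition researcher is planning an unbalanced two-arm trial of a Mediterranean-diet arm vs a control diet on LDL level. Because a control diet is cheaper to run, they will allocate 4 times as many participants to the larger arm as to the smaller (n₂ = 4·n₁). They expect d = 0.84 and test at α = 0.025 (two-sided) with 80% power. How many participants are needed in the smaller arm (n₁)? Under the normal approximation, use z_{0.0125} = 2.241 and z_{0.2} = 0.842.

n₁ = 17

With allocation ratio k = n₂/n₁ = 4, Var(x̄₁−x̄₂) = σ²(1/n₁ + 1/(k·n₁)) = σ²·(k+1)/(k·n₁).
So n₁ = (1 + 1/k)·((z_{α/2} + z_β)/d)² = 1.250 × (3.083/0.84)².
n₁ = 1.250 × 13.47 = 16.8.
Round up: n₁ = 17, giving n₂ = 4 × 17 = 68.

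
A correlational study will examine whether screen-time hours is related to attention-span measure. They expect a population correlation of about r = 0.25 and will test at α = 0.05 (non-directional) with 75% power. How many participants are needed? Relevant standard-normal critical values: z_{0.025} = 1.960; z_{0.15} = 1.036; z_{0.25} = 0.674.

n = 110

Fisher's z: C = ½·ln((1+r)/(1−r)) = ½·ln(1.6667) = 0.2554.
n = ((z_{α/2} + z_β)/C)² + 3.
(1.960 + 0.674) / 0.2554 = 2.634 / 0.2554 = 10.313.
n = 10.313² + 3 = 106.36 + 3 = 109.4.
Round up.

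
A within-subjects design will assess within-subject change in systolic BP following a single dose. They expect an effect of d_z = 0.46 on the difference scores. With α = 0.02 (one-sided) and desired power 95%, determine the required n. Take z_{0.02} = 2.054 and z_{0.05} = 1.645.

n = 65 pairs

For a paired (one-sample on differences) test: n = ((z_{α} + z_β) / d)².
z_{α} + z_β = 2.054 + 1.645 = 3.699.
n = (3.699 / 0.46)² = 8.041² = 64.66.
Round up.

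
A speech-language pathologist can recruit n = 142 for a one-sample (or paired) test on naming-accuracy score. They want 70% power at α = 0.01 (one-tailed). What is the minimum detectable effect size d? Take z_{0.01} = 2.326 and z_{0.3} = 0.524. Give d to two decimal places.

d_min ≈ 0.24

For a single sample (or paired design) of n = 142: d_min = (z_{α} + z_β)/√n.
z-sum = 2.326 + 0.524 = 2.850.
d_min = 2.850 / √142 = 2.850 / 11.916 = 0.239.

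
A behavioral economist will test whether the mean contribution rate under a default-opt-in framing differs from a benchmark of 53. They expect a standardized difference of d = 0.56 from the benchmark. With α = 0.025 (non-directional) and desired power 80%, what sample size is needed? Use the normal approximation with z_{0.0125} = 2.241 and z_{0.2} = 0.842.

For a one-sample test: n = ((z_{α/2} + z_β) / d)².
z_{α/2} + z_β = 2.241 + 0.842 = 3.083.
n = (3.083 / 0.56)² = 5.505² = 30.31.
Round up.

n = 31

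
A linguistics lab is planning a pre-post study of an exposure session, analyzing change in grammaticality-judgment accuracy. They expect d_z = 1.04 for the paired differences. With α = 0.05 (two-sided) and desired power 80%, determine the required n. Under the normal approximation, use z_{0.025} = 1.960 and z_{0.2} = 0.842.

For a paired (one-sample on differences) test: n = ((z_{α/2} + z_β) / d)².
z_{α/2} + z_β = 1.960 + 0.842 = 2.802.
n = (2.802 / 1.04)² = 2.694² = 7.26.
Round up.

n = 8 pairs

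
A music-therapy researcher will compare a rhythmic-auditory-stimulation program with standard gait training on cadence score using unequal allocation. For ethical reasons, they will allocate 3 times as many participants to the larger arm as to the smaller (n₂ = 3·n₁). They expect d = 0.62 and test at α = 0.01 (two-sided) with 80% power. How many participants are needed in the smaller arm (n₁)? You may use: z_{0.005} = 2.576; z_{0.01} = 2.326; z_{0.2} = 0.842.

With allocation ratio k = n₂/n₁ = 3, Var(x̄₁−x̄₂) = σ²(1/n₁ + 1/(k·n₁)) = σ²·(k+1)/(k·n₁).
So n₁ = (1 + 1/k)·((z_{α/2} + z_β)/d)² = 1.333 × (3.418/0.62)².
n₁ = 1.333 × 30.39 = 40.5.
Round up: n₁ = 41, giving n₂ = 3 × 41 = 123.

n₁ = 41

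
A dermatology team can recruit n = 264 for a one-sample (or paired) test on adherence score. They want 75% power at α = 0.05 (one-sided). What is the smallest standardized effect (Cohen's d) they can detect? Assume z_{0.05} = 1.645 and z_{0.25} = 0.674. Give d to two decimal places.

For a single sample (or paired design) of n = 264: d_min = (z_{α} + z_β)/√n.
z-sum = 1.645 + 0.674 = 2.319.
d_min = 2.319 / √264 = 2.319 / 16.248 = 0.143.

d_min ≈ 0.14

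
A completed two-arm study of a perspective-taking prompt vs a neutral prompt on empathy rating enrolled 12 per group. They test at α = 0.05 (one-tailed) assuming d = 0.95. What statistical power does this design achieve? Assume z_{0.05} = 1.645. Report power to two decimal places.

For two equal groups, power = Φ(d·√(n/2) − z_{α}).
d·√(n/2) = 0.95 × √(12/2) = 0.95 × 2.449 = 2.327.
z_β = 2.327 − 1.645 = 0.682.
Power = Φ(0.682) = 0.752.

power ≈ 0.75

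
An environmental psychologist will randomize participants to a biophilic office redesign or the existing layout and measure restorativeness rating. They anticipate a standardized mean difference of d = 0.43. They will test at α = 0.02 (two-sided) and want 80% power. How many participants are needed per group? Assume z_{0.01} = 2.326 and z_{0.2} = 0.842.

n = 109 per group

For two independent groups with equal n: n = 2·((z_{α/2} + z_β) / d)².
z_{α/2} + z_β = 2.326 + 0.842 = 3.168.
n = 2 × (3.168 / 0.43)² = 2 × 7.367² = 2 × 54.28 = 108.6.
Round up to the next whole participant.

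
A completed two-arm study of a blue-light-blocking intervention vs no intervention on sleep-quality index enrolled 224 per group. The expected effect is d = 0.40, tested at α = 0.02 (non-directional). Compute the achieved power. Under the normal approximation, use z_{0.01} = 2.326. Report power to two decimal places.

For two equal groups, power = Φ(d·√(n/2) − z_{α/2}).
d·√(n/2) = 0.40 × √(224/2) = 0.40 × 10.583 = 4.233.
z_β = 4.233 − 2.326 = 1.907.
Power = Φ(1.907) = 0.972.

power ≈ 0.97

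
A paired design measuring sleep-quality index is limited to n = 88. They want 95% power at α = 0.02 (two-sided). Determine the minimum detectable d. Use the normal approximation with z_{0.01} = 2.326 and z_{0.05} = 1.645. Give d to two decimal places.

d_min ≈ 0.42

For a single sample (or paired design) of n = 88: d_min = (z_{α/2} + z_β)/√n.
z-sum = 2.326 + 1.645 = 3.971.
d_min = 3.971 / √88 = 3.971 / 9.381 = 0.423.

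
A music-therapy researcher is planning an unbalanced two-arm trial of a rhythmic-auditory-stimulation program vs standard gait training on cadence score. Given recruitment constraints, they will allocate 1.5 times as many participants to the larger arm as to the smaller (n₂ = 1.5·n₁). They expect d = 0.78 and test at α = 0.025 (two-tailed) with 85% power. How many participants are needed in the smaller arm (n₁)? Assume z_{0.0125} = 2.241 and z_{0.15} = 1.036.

With allocation ratio k = n₂/n₁ = 1.5, Var(x̄₁−x̄₂) = σ²(1/n₁ + 1/(k·n₁)) = σ²·(k+1)/(k·n₁).
So n₁ = (1 + 1/k)·((z_{α/2} + z_β)/d)² = 1.667 × (3.277/0.78)².
n₁ = 1.667 × 17.65 = 29.4.
Round up: n₁ = 30, giving n₂ = 1.5 × 30 = 45.

n₁ = 30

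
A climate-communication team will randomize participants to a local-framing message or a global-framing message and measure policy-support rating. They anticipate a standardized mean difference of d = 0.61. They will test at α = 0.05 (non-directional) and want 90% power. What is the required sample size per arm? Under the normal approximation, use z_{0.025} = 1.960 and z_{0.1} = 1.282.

n = 57 per group

For two independent groups with equal n: n = 2·((z_{α/2} + z_β) / d)².
z_{α/2} + z_β = 1.960 + 1.282 = 3.242.
n = 2 × (3.242 / 0.61)² = 2 × 5.315² = 2 × 28.25 = 56.5.
Round up to the next whole participant.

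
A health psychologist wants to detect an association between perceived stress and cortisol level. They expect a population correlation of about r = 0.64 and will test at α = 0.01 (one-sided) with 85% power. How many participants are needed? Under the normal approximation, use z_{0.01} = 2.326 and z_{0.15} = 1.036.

Fisher's z: C = ½·ln((1+r)/(1−r)) = ½·ln(4.5556) = 0.7582.
n = ((z_{α} + z_β)/C)² + 3.
(2.326 + 1.036) / 0.7582 = 3.362 / 0.7582 = 4.434.
n = 4.434² + 3 = 19.66 + 3 = 22.7.
Round up.

n = 23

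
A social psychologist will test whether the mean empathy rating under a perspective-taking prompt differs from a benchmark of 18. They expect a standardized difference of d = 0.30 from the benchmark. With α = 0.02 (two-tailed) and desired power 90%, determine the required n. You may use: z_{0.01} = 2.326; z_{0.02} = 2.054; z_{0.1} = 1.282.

For a one-sample test: n = ((z_{α/2} + z_β) / d)².
z_{α/2} + z_β = 2.326 + 1.282 = 3.608.
n = (3.608 / 0.30)² = 12.027² = 144.64.
Round up.

n = 145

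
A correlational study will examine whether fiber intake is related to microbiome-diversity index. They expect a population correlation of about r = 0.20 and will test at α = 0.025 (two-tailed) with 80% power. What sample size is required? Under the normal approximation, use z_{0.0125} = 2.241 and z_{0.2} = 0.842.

n = 235

Fisher's z: C = ½·ln((1+r)/(1−r)) = ½·ln(1.5000) = 0.2027.
n = ((z_{α/2} + z_β)/C)² + 3.
(2.241 + 0.842) / 0.2027 = 3.083 / 0.2027 = 15.210.
n = 15.210² + 3 = 231.33 + 3 = 234.3.
Round up.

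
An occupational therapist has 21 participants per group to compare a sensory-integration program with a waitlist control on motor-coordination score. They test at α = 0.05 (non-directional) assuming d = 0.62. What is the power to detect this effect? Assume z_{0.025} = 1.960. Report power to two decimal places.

power ≈ 0.52

For two equal groups, power = Φ(d·√(n/2) − z_{α/2}).
d·√(n/2) = 0.62 × √(21/2) = 0.62 × 3.240 = 2.009.
z_β = 2.009 − 1.960 = 0.049.
Power = Φ(0.049) = 0.520.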